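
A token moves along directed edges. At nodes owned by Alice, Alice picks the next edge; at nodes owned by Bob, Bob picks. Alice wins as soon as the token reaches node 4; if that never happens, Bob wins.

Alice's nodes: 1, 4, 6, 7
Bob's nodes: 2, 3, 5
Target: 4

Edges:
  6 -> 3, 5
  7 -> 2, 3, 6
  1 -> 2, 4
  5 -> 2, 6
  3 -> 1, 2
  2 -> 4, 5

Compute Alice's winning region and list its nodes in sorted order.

A0 = {4}
A1: add {1} — 1 (Alice) has 1→4.
A2 = A1; e.g. 2 (Bob) can still go to 5. Fixed point.
Alice's winning region = {1, 4}.

1, 4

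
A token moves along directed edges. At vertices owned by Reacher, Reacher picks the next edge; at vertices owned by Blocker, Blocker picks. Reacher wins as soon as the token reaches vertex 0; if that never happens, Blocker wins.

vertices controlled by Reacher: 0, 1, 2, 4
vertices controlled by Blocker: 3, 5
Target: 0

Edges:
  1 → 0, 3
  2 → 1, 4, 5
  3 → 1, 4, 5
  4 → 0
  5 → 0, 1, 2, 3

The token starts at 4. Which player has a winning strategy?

Reacher

A0 = {0}
A1: add {1, 4} — 1 (Reacher) has 1→0; 4 (Reacher) has 4→0.
4 ∈ A1, so Reacher can force the target.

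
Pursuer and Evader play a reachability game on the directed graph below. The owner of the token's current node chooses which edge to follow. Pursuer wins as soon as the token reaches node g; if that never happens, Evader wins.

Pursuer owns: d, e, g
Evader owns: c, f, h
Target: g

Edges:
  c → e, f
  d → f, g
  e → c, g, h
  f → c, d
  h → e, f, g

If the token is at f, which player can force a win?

A0 = {g}
A1: add {d, e} — d (Pursuer) has d→g; e (Pursuer) has e→g.
A2 = A1; e.g. c (Evader) can still go to f. Fixed point.
f never enters the attractor, so Evader can avoid the target forever.

Evader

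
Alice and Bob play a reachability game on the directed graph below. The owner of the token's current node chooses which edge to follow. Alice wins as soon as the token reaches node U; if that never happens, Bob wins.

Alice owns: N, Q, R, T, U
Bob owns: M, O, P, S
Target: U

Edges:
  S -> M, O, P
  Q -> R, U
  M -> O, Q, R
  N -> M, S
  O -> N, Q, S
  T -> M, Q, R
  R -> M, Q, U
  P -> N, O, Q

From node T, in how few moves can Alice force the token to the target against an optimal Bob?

A0 = {U}
A1: add {Q, R} — Q (Alice) has Q→U; R (Alice) has R→U.
A2: add {T} — T (Alice) has T→Q.
A3 = A2; e.g. M (Bob) can still go to O. Fixed point.
T enters the attractor at level 2, so Alice can force the target in 2 moves from there.

2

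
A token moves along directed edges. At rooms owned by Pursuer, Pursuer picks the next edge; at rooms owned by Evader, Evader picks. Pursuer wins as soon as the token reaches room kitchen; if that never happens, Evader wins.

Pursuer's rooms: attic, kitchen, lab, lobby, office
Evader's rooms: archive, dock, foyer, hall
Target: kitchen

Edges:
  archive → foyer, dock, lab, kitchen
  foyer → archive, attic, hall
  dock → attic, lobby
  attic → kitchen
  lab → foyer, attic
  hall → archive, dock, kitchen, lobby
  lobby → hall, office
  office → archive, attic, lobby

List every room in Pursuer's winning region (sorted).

attic, dock, kitchen, lab, lobby, office

A0 = {kitchen}
A1: add {attic} — attic (Pursuer) has attic→kitchen.
A2: add {lab, office} — lab (Pursuer) has lab→attic; office (Pursuer) has office→attic.
A3: add {lobby} — lobby (Pursuer) has lobby→office.
A4: add {dock} — dock (Evader): all of {attic, lobby} already in.
A5 = A4; e.g. archive (Evader) can still go to foyer. Fixed point.
Pursuer's winning region = {attic, dock, kitchen, lab, lobby, office}.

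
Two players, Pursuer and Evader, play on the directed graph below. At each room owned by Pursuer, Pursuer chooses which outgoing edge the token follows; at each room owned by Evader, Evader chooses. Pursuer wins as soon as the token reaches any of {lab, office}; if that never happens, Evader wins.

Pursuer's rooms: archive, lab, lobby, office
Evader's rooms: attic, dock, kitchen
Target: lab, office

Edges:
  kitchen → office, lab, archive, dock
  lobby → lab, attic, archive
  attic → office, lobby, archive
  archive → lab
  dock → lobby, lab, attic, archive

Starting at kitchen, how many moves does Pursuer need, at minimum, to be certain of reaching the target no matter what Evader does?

4

A0 = {lab, office}
A1: add {archive, lobby} — lobby (Pursuer) has lobby→lab; archive (Pursuer) has archive→lab.
A2: add {attic} — attic (Evader): all of {office, lobby, archive} already in.
A3: add {dock} — dock (Evader): all of {lobby, lab, attic, archive} already in.
A4: add {kitchen} — kitchen (Evader): all of {office, lab, archive, dock} already in.
A4 = all vertices. Fixed point.
kitchen enters the attractor at level 4, so Pursuer can force the target in 4 moves from there.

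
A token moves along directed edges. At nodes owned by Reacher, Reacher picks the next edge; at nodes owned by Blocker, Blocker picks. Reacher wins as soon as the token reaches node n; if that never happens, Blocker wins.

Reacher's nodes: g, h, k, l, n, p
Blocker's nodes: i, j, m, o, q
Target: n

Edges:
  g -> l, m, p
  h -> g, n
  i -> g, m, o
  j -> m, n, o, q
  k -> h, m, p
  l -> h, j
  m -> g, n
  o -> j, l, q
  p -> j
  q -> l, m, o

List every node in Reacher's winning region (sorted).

g, h, k, l, m, n

A0 = {n}
A1: add {h} — h (Reacher) has h→n.
A2: add {k, l} — k (Reacher) has k→h; l (Reacher) has l→h.
A3: add {g} — g (Reacher) has g→l.
A4: add {m} — m (Blocker): all of {g, n} already in.
A5 = A4; e.g. i (Blocker) can still go to o. Fixed point.
Reacher's winning region = {g, h, k, l, m, n}.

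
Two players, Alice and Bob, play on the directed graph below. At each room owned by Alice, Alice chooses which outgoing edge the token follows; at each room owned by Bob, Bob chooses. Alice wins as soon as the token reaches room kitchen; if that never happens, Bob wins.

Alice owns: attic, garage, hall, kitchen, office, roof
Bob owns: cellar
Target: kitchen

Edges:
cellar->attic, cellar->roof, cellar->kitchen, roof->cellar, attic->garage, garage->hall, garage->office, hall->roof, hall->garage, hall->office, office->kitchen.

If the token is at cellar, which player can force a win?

A0 = {kitchen}
A1: add {office} — office (Alice) has office→kitchen.
A2: add {garage, hall} — hall (Alice) has hall→office; garage (Alice) has garage→office.
A3: add {attic} — attic (Alice) has attic→garage.
A4 = A3; e.g. roof (Alice) has no edge into A3. Fixed point.
cellar never enters the attractor, so Bob can avoid the target forever.

Bob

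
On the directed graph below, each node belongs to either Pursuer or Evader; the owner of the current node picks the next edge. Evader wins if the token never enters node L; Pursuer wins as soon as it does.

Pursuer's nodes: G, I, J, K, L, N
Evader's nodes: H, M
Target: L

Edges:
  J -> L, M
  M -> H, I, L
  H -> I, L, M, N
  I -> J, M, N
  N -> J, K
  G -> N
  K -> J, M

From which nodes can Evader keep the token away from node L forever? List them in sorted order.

A0 = {L}
A1: add {J} — J (Pursuer) has J→L.
A2: add {I, K, N} — I (Pursuer) has I→J; K (Pursuer) has K→J; N (Pursuer) has N→J.
A3: add {G} — G (Pursuer) has G→N.
A4 = A3; e.g. H (Evader) can still go to M. Fixed point.
Pursuer's attractor = {G, I, J, K, L, N}; Evader avoids the target exactly from the complement.

H, M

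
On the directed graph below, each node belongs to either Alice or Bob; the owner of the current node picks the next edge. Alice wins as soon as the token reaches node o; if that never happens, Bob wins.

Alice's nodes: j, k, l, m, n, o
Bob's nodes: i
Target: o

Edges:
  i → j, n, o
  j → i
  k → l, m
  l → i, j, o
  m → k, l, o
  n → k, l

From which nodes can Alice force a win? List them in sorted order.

A0 = {o}
A1: add {l, m} — l (Alice) has l→o; m (Alice) has m→o.
A2: add {k, n} — k (Alice) has k→l; n (Alice) has n→l.
A3 = A2; e.g. i (Bob) can still go to j. Fixed point.
Alice's winning region = {k, l, m, n, o}.

k, l, m, n, o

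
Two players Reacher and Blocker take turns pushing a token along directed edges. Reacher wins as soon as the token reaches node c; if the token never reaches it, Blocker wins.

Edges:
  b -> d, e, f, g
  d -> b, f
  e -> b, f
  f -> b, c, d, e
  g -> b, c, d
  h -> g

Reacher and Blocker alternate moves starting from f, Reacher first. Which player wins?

Reacher

Track states (vertex, player-to-move).
A0 = {(c,Reacher), (c,Blocker)}
A1: add {(f,Reacher), (g,Reacher)}.
(f,Reacher) ∈ A1 ⇒ Reacher forces the target.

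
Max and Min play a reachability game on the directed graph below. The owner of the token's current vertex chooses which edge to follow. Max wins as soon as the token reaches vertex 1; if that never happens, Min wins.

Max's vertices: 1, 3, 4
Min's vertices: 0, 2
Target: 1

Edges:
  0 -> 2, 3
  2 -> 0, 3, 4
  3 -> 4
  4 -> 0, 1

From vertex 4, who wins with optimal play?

Max

A0 = {1}
A1: add {4} — 4 (Max) has 4→1.
4 ∈ A1, so Max can force the target.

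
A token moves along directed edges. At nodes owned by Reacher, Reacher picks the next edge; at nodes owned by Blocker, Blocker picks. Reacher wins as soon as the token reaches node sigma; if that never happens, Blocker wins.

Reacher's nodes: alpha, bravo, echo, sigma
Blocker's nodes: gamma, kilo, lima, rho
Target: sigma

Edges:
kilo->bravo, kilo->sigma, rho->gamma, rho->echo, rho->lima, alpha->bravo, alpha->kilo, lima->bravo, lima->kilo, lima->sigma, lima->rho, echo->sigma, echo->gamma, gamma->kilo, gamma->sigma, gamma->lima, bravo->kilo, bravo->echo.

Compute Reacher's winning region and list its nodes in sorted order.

alpha, bravo, echo, kilo, sigma

A0 = {sigma}
A1: add {echo} — echo (Reacher) has echo→sigma.
A2: add {bravo} — bravo (Reacher) has bravo→echo.
A3: add {alpha, kilo} — alpha (Reacher) has alpha→bravo; kilo (Blocker): all of {bravo, sigma} already in.
A4 = A3; e.g. gamma (Blocker) can still go to lima. Fixed point.
Reacher's winning region = {alpha, bravo, echo, kilo, sigma}.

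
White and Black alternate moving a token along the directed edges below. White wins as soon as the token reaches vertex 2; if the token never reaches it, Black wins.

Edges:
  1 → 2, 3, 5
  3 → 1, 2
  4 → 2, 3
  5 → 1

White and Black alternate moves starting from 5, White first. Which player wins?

Black

Track states (vertex, player-to-move).
A0 = {(2,White), (2,Black)}
A1: add {(1,White), (3,White), (4,White)}.
A2: add {(3,Black), (4,Black), (5,Black)}.
A3 = A2; e.g. (1,Black) stays out. (5,White) never enters ⇒ Black avoids the target.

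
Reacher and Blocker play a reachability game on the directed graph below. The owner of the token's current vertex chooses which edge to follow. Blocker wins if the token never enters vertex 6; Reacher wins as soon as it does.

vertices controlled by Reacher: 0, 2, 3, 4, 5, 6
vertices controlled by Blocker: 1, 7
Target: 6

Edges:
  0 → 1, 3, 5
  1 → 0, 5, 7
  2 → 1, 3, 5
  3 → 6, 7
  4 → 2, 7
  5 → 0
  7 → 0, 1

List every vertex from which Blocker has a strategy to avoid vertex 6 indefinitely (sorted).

1, 7

A0 = {6}
A1: add {3} — 3 (Reacher) has 3→6.
A2: add {0, 2} — 0 (Reacher) has 0→3; 2 (Reacher) has 2→3.
A3: add {4, 5} — 4 (Reacher) has 4→2; 5 (Reacher) has 5→0.
A4 = A3; e.g. 1 (Blocker) can still go to 7. Fixed point.
Reacher's attractor = {0, 2, 3, 4, 5, 6}; Blocker avoids the target exactly from the complement.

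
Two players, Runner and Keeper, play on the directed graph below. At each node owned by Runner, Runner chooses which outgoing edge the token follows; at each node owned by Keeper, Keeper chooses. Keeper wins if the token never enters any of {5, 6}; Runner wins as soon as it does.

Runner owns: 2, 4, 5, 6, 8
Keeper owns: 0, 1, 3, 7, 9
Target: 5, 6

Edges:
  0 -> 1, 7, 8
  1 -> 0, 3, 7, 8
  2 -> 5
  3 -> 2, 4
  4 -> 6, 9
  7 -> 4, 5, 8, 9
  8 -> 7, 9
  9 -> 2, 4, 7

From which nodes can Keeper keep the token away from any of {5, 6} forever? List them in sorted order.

A0 = {5, 6}
A1: add {2, 4} — 2 (Runner) has 2→5; 4 (Runner) has 4→6.
A2: add {3} — 3 (Keeper): all of {2, 4} already in.
A3 = A2; e.g. 0 (Keeper) can still go to 1. Fixed point.
Runner's attractor = {2, 3, 4, 5, 6}; Keeper avoids the target exactly from the complement.

0, 1, 7, 8, 9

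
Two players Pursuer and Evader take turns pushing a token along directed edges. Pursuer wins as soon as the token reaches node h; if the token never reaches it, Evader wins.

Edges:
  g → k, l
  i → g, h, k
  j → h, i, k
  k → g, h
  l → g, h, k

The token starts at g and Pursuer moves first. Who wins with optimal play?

Track states (vertex, player-to-move).
A0 = {(h,Pursuer), (h,Evader)}
A1: add {(i,Pursuer), (j,Pursuer), (k,Pursuer), (l,Pursuer)}.
A2: add {(g,Evader), (j,Evader)}.
A3 = A2; e.g. (g,Pursuer) stays out. (g,Pursuer) never enters ⇒ Evader avoids the target.

Evader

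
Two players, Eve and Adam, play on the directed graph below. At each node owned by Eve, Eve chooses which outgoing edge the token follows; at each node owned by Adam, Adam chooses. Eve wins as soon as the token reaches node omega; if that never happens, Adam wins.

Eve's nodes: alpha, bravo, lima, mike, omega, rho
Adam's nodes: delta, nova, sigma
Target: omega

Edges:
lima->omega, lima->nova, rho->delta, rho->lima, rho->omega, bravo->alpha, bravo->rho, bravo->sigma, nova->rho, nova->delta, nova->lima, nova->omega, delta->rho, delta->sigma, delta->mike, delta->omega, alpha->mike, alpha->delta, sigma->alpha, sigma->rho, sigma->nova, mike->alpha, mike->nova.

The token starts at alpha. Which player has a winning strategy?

A0 = {omega}
A1: add {lima, rho} — rho (Eve) has rho→omega; lima (Eve) has lima→omega.
A2: add {bravo} — bravo (Eve) has bravo→rho.
A3 = A2; e.g. alpha (Eve) has no edge into A2. Fixed point.
alpha never enters the attractor, so Adam can avoid the target forever.

Adam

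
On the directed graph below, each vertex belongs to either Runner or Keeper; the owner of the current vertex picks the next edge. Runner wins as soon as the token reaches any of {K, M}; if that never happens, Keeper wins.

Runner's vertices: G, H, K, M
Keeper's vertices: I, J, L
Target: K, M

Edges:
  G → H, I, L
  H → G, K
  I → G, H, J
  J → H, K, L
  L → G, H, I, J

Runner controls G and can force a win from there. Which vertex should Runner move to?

H

A0 = {K, M}
A1: add {H} — H (Runner) has H→K.
A2: add {G} — G (Runner) has G→H.
A3 = A2; e.g. I (Keeper) can still go to J. Fixed point.
From G, successor H is in the attractor (rank 1); the other successors I, L are not.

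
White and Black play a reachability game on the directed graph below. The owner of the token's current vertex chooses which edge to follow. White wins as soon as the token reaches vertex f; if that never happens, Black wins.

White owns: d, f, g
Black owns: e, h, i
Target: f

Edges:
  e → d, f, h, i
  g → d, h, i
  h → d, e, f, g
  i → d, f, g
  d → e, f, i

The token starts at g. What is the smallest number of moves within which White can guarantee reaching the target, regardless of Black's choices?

2

A0 = {f}
A1: add {d} — d (White) has d→f.
A2: add {g} — g (White) has g→d.
g enters the attractor at level 2, so White can force the target in 2 moves from there.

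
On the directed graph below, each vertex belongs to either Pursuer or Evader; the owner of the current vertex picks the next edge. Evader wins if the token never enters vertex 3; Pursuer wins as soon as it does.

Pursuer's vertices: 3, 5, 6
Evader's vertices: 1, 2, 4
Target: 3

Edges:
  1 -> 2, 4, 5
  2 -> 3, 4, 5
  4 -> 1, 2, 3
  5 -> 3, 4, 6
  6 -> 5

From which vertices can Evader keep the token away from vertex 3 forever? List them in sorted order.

1, 2, 4

A0 = {3}
A1: add {5} — 5 (Pursuer) has 5→3.
A2: add {6} — 6 (Pursuer) has 6→5.
A3 = A2; e.g. 1 (Evader) can still go to 2. Fixed point.
Pursuer's attractor = {3, 5, 6}; Evader avoids the target exactly from the complement.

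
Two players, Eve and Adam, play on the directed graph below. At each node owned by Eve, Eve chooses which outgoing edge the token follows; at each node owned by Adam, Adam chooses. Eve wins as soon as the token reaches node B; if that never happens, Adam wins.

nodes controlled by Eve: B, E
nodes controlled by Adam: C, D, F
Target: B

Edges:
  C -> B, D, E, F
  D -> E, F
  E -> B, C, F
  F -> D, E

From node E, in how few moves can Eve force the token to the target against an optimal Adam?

1

A0 = {B}
A1: add {E} — E (Eve) has E→B.
A2 = A1; e.g. C (Adam) can still go to D. Fixed point.
E enters the attractor at level 1, so Eve can force the target in 1 move from there.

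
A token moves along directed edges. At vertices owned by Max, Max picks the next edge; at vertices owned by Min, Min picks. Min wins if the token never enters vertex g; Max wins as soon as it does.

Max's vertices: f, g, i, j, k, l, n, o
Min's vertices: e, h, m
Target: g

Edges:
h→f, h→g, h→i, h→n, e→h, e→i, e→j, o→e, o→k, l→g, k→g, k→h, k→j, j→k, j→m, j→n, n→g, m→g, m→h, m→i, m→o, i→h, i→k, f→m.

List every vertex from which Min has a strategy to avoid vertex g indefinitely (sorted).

e, f, h, m

A0 = {g}
A1: add {k, l, n} — k (Max) has k→g; l (Max) has l→g; n (Max) has n→g.
A2: add {i, j, o} — i (Max) has i→k; j (Max) has j→k; o (Max) has o→k.
A3 = A2; e.g. e (Min) can still go to h. Fixed point.
Max's attractor = {g, i, j, k, l, n, o}; Min avoids the target exactly from the complement.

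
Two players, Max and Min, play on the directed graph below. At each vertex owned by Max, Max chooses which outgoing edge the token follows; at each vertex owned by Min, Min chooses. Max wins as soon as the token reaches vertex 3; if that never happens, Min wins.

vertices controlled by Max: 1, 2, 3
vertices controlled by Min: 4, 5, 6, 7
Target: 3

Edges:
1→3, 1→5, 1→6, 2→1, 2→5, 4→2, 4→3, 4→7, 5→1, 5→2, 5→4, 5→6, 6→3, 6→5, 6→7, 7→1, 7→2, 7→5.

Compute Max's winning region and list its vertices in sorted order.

A0 = {3}
A1: add {1} — 1 (Max) has 1→3.
A2: add {2} — 2 (Max) has 2→1.
A3 = A2; e.g. 4 (Min) can still go to 7. Fixed point.
Max's winning region = {1, 2, 3}.

1, 2, 3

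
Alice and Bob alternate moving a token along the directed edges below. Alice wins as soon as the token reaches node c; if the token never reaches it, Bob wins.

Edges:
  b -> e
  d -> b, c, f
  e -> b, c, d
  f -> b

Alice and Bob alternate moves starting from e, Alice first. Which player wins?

Alice

Track states (vertex, player-to-move).
A0 = {(c,Alice), (c,Bob)}
A1: add {(d,Alice), (e,Alice)}.
(e,Alice) ∈ A1 ⇒ Alice forces the target.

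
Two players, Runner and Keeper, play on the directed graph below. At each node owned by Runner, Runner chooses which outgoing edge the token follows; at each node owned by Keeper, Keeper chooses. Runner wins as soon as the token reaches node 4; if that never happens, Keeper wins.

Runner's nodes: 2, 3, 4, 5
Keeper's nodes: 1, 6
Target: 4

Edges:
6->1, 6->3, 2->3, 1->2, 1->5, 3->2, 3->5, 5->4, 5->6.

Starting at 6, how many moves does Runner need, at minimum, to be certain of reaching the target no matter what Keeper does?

A0 = {4}
A1: add {5} — 5 (Runner) has 5→4.
A2: add {3} — 3 (Runner) has 3→5.
A3: add {2} — 2 (Runner) has 2→3.
A4: add {1} — 1 (Keeper): all of {2, 5} already in.
A5: add {6} — 6 (Keeper): all of {1, 3} already in.
A5 = all vertices. Fixed point.
6 enters the attractor at level 5, so Runner can force the target in 5 moves from there.

5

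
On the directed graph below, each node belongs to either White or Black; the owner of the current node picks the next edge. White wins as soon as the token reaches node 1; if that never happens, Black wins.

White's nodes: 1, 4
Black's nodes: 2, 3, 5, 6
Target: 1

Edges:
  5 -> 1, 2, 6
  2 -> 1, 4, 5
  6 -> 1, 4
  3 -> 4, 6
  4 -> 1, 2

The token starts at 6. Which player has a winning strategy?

A0 = {1}
A1: add {4} — 4 (White) has 4→1.
A2: add {6} — 6 (Black): all of {1, 4} already in.
6 ∈ A2, so White can force the target.

White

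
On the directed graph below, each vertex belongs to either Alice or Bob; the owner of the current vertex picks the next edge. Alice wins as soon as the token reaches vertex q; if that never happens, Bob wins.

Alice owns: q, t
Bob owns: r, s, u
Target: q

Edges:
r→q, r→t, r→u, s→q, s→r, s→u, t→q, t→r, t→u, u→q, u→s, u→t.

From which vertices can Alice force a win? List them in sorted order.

A0 = {q}
A1: add {t} — t (Alice) has t→q.
A2 = A1; e.g. r (Bob) can still go to u. Fixed point.
Alice's winning region = {q, t}.

q, t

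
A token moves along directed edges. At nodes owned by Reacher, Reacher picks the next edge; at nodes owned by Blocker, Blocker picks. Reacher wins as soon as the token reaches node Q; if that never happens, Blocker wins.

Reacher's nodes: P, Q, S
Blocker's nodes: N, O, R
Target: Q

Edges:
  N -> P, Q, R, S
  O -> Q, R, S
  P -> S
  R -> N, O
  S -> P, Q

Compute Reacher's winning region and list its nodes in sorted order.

P, Q, S

A0 = {Q}
A1: add {S} — S (Reacher) has S→Q.
A2: add {P} — P (Reacher) has P→S.
A3 = A2; e.g. N (Blocker) can still go to R. Fixed point.
Reacher's winning region = {P, Q, S}.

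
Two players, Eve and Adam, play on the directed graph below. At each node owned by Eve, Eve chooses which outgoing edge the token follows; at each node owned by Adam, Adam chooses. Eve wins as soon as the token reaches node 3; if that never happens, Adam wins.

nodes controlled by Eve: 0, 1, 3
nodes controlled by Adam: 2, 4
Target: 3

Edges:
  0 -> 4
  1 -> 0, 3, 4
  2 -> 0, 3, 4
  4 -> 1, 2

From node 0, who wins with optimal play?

A0 = {3}
A1: add {1} — 1 (Eve) has 1→3.
A2 = A1; e.g. 0 (Eve) has no edge into A1. Fixed point.
0 never enters the attractor, so Adam can avoid the target forever.

Adam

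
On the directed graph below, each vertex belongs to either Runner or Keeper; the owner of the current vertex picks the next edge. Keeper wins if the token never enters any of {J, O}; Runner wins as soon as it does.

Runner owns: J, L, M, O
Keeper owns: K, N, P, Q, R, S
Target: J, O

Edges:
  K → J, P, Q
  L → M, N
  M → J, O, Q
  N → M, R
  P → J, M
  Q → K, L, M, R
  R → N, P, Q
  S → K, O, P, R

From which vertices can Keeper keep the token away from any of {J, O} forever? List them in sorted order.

A0 = {J, O}
A1: add {M} — M (Runner) has M→J.
A2: add {L, P} — L (Runner) has L→M; P (Keeper): all of {J, M} already in.
A3 = A2; e.g. K (Keeper) can still go to Q. Fixed point.
Runner's attractor = {J, L, M, O, P}; Keeper avoids the target exactly from the complement.

K, N, Q, R, S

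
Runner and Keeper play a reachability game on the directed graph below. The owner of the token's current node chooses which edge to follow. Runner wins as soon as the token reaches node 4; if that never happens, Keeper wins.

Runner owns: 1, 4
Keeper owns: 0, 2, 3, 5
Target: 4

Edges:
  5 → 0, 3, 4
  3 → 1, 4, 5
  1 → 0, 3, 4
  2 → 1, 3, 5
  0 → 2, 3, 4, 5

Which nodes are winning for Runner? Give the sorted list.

1, 4

A0 = {4}
A1: add {1} — 1 (Runner) has 1→4.
A2 = A1; e.g. 0 (Keeper) can still go to 2. Fixed point.
Runner's winning region = {1, 4}.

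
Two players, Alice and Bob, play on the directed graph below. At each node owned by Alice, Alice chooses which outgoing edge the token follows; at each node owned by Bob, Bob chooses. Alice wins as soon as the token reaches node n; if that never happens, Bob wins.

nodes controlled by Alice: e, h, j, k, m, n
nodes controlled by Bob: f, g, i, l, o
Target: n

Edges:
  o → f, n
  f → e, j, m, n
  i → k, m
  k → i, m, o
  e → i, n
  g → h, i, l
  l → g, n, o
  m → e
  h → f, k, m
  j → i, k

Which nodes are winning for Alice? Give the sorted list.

e, f, h, i, j, k, m, n, o

A0 = {n}
A1: add {e} — e (Alice) has e→n.
A2: add {m} — m (Alice) has m→e.
A3: add {h, k} — h (Alice) has h→m; k (Alice) has k→m.
A4: add {i, j} — i (Bob): all of {k, m} already in; j (Alice) has j→k.
A5: add {f} — f (Bob): all of {e, j, m, n} already in.
A6: add {o} — o (Bob): all of {f, n} already in.
A7 = A6; e.g. g (Bob) can still go to l. Fixed point.
Alice's winning region = {e, f, h, i, j, k, m, n, o}.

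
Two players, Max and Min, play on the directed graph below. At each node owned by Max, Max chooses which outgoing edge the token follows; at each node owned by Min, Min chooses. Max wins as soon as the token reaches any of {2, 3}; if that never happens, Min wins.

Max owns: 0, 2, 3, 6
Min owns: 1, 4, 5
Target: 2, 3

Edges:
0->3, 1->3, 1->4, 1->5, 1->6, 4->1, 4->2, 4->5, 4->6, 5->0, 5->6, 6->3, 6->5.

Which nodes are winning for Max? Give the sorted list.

0, 2, 3, 5, 6

A0 = {2, 3}
A1: add {0, 6} — 0 (Max) has 0→3; 6 (Max) has 6→3.
A2: add {5} — 5 (Min): all of {0, 6} already in.
A3 = A2; e.g. 1 (Min) can still go to 4. Fixed point.
Max's winning region = {0, 2, 3, 5, 6}.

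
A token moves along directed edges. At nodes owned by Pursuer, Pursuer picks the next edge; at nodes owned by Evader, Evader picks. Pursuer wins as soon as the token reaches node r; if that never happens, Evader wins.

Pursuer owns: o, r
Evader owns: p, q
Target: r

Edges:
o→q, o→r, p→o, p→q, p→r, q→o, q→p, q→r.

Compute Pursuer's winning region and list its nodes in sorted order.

A0 = {r}
A1: add {o} — o (Pursuer) has o→r.
A2 = A1; e.g. p (Evader) can still go to q. Fixed point.
Pursuer's winning region = {o, r}.

o, r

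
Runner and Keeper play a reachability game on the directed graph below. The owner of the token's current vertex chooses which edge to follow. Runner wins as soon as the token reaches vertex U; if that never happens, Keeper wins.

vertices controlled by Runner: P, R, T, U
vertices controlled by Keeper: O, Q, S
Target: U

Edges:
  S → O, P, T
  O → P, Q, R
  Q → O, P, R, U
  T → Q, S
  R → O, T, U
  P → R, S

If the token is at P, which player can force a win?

Runner

A0 = {U}
A1: add {R} — R (Runner) has R→U.
A2: add {P} — P (Runner) has P→R.
A3 = A2; e.g. O (Keeper) can still go to Q. Fixed point.
P ∈ A2, so Runner can force the target.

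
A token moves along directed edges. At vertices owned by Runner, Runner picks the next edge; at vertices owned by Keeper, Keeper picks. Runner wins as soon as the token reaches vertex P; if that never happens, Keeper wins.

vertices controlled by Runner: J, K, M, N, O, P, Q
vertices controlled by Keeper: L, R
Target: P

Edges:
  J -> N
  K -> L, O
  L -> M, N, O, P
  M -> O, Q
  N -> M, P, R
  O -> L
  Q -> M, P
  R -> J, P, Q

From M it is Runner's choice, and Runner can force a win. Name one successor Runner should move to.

Q

A0 = {P}
A1: add {N, Q} — N (Runner) has N→P; Q (Runner) has Q→P.
A2: add {J, M} — J (Runner) has J→N; M (Runner) has M→Q.
A3: add {R} — R (Keeper): all of {J, P, Q} already in.
A4 = A3; e.g. K (Runner) has no edge into A3. Fixed point.
From M, successor Q is in the attractor (rank 1); the other successor O is not.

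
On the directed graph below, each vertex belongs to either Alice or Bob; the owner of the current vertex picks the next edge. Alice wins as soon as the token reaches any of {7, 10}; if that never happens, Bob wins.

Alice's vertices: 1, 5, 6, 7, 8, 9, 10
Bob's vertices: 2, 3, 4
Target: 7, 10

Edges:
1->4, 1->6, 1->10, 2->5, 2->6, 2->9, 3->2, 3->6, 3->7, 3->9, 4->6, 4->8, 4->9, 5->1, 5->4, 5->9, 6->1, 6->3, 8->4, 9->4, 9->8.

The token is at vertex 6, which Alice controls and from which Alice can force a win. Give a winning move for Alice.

A0 = {7, 10}
A1: add {1} — 1 (Alice) has 1→10.
A2: add {5, 6} — 5 (Alice) has 5→1; 6 (Alice) has 6→1.
A3 = A2; e.g. 2 (Bob) can still go to 9. Fixed point.
From 6, successor 1 is in the attractor (rank 1); the other successor 3 is not.

1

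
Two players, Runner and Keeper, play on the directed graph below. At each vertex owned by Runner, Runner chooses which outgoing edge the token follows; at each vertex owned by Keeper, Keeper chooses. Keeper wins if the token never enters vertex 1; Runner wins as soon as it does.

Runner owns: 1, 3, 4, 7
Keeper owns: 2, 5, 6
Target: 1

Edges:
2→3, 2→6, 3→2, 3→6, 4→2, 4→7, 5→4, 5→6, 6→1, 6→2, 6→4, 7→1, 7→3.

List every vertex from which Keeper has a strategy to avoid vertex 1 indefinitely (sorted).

A0 = {1}
A1: add {7} — 7 (Runner) has 7→1.
A2: add {4} — 4 (Runner) has 4→7.
A3 = A2; e.g. 2 (Keeper) can still go to 3. Fixed point.
Runner's attractor = {1, 4, 7}; Keeper avoids the target exactly from the complement.

2, 3, 5, 6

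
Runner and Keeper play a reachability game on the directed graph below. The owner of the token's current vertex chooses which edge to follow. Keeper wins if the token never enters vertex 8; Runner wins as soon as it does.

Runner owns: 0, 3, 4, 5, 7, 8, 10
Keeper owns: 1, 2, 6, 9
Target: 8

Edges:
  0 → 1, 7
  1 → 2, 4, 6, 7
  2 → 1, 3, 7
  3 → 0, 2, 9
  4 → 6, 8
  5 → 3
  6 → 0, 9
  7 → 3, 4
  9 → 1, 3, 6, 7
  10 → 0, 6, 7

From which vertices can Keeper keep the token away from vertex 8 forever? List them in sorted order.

1, 2, 6, 9

A0 = {8}
A1: add {4} — 4 (Runner) has 4→8.
A2: add {7} — 7 (Runner) has 7→4.
A3: add {0, 10} — 0 (Runner) has 0→7; 10 (Runner) has 10→7.
A4: add {3} — 3 (Runner) has 3→0.
A5: add {5} — 5 (Runner) has 5→3.
A6 = A5; e.g. 1 (Keeper) can still go to 2. Fixed point.
Runner's attractor = {0, 3, 4, 5, 7, 8, 10}; Keeper avoids the target exactly from the complement.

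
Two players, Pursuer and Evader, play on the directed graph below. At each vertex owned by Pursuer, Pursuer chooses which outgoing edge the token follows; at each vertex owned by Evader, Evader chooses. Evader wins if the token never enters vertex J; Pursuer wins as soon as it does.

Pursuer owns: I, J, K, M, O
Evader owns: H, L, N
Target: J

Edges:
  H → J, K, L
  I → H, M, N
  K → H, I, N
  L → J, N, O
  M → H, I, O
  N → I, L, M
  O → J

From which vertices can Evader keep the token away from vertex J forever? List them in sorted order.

H, L, N

A0 = {J}
A1: add {O} — O (Pursuer) has O→J.
A2: add {M} — M (Pursuer) has M→O.
A3: add {I} — I (Pursuer) has I→M.
A4: add {K} — K (Pursuer) has K→I.
A5 = A4; e.g. H (Evader) can still go to L. Fixed point.
Pursuer's attractor = {I, J, K, M, O}; Evader avoids the target exactly from the complement.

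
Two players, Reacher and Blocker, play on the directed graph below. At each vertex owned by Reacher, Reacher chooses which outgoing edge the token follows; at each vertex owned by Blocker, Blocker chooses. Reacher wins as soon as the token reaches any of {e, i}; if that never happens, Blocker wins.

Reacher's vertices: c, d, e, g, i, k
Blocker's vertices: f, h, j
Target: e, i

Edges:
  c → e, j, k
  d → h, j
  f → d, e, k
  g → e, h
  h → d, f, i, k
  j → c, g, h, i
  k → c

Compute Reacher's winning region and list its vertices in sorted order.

A0 = {e, i}
A1: add {c, g} — c (Reacher) has c→e; g (Reacher) has g→e.
A2: add {k} — k (Reacher) has k→c.
A3 = A2; e.g. d (Reacher) has no edge into A2. Fixed point.
Reacher's winning region = {c, e, g, i, k}.

c, e, g, i, k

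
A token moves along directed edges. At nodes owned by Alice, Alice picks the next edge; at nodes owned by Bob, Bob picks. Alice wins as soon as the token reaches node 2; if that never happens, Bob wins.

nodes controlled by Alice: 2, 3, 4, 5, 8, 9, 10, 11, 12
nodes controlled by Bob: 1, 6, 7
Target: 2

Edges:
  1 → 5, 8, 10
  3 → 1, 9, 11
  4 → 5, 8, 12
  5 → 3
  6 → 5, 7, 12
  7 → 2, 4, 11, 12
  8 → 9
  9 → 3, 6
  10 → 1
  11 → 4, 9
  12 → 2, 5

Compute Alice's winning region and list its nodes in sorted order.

2, 3, 4, 5, 6, 7, 8, 9, 11, 12

A0 = {2}
A1: add {12} — 12 (Alice) has 12→2.
A2: add {4} — 4 (Alice) has 4→12.
A3: add {11} — 11 (Alice) has 11→4.
A4: add {3, 7} — 3 (Alice) has 3→11; 7 (Bob): all of {2, 4, 11, 12} already in.
A5: add {5, 9} — 5 (Alice) has 5→3; 9 (Alice) has 9→3.
A6: add {6, 8} — 6 (Bob): all of {5, 7, 12} already in; 8 (Alice) has 8→9.
A7 = A6; e.g. 1 (Bob) can still go to 10. Fixed point.
Alice's winning region = {2, 3, 4, 5, 6, 7, 8, 9, 11, 12}.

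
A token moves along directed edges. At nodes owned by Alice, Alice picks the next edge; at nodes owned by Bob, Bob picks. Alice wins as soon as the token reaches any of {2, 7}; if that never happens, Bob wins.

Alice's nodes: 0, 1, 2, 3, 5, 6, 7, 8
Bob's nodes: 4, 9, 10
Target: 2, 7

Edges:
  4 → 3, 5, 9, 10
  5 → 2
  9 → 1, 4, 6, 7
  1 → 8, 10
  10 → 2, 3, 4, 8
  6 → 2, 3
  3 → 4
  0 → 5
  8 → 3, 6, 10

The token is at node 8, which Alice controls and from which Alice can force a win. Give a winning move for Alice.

A0 = {2, 7}
A1: add {5, 6} — 5 (Alice) has 5→2; 6 (Alice) has 6→2.
A2: add {0, 8} — 0 (Alice) has 0→5; 8 (Alice) has 8→6.
A3: add {1} — 1 (Alice) has 1→8.
A4 = A3; e.g. 3 (Alice) has no edge into A3. Fixed point.
From 8, successor 6 is in the attractor (rank 1); the other successors 3, 10 are not.

6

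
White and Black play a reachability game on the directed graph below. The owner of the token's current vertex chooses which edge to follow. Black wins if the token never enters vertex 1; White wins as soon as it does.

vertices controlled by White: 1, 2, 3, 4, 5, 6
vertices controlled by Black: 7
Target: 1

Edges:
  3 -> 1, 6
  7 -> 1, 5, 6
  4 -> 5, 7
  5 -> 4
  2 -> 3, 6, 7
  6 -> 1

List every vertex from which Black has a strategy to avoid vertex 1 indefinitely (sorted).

A0 = {1}
A1: add {3, 6} — 3 (White) has 3→1; 6 (White) has 6→1.
A2: add {2} — 2 (White) has 2→3.
A3 = A2; e.g. 4 (White) has no edge into A2. Fixed point.
White's attractor = {1, 2, 3, 6}; Black avoids the target exactly from the complement.

4, 5, 7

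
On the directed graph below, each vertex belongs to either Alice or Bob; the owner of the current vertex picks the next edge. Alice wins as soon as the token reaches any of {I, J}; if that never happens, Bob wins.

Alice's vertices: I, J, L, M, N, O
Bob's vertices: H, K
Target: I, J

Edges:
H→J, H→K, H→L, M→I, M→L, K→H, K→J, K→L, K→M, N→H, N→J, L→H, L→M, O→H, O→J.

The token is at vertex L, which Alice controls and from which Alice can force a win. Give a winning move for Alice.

M

A0 = {I, J}
A1: add {M, N, O} — M (Alice) has M→I; N (Alice) has N→J; O (Alice) has O→J.
A2: add {L} — L (Alice) has L→M.
A3 = A2; e.g. H (Bob) can still go to K. Fixed point.
From L, successor M is in the attractor (rank 1); the other successor H is not.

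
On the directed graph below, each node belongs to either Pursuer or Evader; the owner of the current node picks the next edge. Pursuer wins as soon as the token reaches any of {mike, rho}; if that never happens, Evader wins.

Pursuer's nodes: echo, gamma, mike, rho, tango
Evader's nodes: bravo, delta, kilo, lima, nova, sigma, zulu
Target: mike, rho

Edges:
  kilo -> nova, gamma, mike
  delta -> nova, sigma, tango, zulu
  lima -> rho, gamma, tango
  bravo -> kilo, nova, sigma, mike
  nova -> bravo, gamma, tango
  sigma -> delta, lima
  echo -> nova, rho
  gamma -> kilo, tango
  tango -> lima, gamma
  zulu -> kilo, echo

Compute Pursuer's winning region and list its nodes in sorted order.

echo, mike, rho

A0 = {mike, rho}
A1: add {echo} — echo (Pursuer) has echo→rho.
A2 = A1; e.g. kilo (Evader) can still go to nova. Fixed point.
Pursuer's winning region = {echo, mike, rho}.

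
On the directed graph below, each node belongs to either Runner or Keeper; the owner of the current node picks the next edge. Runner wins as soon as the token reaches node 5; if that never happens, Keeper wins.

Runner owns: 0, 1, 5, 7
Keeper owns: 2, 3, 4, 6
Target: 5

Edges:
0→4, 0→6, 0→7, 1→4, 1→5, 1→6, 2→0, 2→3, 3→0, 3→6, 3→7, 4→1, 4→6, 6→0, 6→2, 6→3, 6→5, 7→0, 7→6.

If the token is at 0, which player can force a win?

Keeper

A0 = {5}
A1: add {1} — 1 (Runner) has 1→5.
A2 = A1; e.g. 0 (Runner) has no edge into A1. Fixed point.
0 never enters the attractor, so Keeper can avoid the target forever.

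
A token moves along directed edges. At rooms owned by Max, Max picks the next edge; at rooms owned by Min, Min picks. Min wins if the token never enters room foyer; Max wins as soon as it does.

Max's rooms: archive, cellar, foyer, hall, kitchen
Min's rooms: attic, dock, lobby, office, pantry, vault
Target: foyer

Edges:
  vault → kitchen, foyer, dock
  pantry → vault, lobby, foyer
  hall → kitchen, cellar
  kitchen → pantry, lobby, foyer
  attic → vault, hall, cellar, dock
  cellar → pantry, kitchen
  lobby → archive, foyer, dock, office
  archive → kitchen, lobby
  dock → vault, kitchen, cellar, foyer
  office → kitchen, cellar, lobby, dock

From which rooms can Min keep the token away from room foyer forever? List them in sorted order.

A0 = {foyer}
A1: add {kitchen} — kitchen (Max) has kitchen→foyer.
A2: add {archive, cellar, hall} — hall (Max) has hall→kitchen; cellar (Max) has cellar→kitchen; archive (Max) has archive→kitchen.
A3 = A2; e.g. vault (Min) can still go to dock. Fixed point.
Max's attractor = {archive, cellar, foyer, hall, kitchen}; Min avoids the target exactly from the complement.

attic, dock, lobby, office, pantry, vault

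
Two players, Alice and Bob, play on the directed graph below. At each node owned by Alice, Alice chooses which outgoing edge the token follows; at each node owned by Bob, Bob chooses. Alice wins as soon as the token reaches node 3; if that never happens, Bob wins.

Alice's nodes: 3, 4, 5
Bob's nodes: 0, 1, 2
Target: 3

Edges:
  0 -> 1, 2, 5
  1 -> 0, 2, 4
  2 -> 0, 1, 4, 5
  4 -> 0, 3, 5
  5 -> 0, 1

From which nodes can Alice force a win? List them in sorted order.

A0 = {3}
A1: add {4} — 4 (Alice) has 4→3.
A2 = A1; e.g. 0 (Bob) can still go to 1. Fixed point.
Alice's winning region = {3, 4}.

3, 4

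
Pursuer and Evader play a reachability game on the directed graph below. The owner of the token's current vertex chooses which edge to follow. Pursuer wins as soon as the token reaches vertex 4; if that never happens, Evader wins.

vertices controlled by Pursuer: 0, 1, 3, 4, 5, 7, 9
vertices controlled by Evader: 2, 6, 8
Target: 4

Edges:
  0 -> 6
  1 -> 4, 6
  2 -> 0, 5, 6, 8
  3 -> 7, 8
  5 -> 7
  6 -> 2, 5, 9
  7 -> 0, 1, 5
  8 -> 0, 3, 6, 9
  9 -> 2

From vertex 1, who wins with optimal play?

A0 = {4}
A1: add {1} — 1 (Pursuer) has 1→4.
1 ∈ A1, so Pursuer can force the target.

Pursuer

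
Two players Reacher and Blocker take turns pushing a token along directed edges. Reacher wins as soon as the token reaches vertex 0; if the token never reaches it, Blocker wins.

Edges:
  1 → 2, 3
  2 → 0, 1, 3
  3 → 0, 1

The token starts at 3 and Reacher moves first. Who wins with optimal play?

Track states (vertex, player-to-move).
A0 = {(0,Reacher), (0,Blocker)}
A1: add {(2,Reacher), (3,Reacher)}.
(3,Reacher) ∈ A1 ⇒ Reacher forces the target.

Reacher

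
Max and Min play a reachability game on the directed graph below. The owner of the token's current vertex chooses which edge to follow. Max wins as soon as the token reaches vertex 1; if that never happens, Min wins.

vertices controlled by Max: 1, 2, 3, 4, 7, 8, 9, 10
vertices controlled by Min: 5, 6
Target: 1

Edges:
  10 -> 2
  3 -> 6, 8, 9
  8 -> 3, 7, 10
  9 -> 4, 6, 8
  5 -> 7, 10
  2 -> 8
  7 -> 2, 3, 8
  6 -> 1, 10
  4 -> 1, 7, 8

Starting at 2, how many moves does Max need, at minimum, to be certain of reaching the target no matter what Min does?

A0 = {1}
A1: add {4} — 4 (Max) has 4→1.
A2: add {9} — 9 (Max) has 9→4.
A3: add {3} — 3 (Max) has 3→9.
A4: add {7, 8} — 7 (Max) has 7→3; 8 (Max) has 8→3.
A5: add {2} — 2 (Max) has 2→8.
2 enters the attractor at level 5, so Max can force the target in 5 moves from there.

5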